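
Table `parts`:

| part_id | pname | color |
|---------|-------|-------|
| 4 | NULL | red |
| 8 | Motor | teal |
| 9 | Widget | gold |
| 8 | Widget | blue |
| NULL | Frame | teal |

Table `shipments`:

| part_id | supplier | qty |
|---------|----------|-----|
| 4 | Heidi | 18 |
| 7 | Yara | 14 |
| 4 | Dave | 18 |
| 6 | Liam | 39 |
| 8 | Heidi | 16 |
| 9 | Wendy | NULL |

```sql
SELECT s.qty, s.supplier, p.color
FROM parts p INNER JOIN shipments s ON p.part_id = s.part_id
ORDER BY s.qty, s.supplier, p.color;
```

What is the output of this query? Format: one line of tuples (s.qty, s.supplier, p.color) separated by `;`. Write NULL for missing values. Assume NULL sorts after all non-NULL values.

INNER JOIN keeps only pairs where the ON condition holds.
Matching on p.part_id = s.part_id. A NULL in a compared column never satisfies the condition.
- p row (part_id=4): matches 2 s row(s) → 2 output row(s).
- p row (part_id=8): matches 1 s row(s) → 1 output row(s).
- p row (part_id=9): matches 1 s row(s) → 1 output row(s).
- p row (part_id=8): matches 1 s row(s) → 1 output row(s).
- p row (part_id=NULL): no match → dropped.
After projecting and ordering:
s.qty | s.supplier | p.color
16 | Heidi | blue
16 | Heidi | teal
18 | Dave | red
18 | Heidi | red
NULL | Wendy | gold

(16, Heidi, blue); (16, Heidi, teal); (18, Dave, red); (18, Heidi, red); (NULL, Wendy, gold)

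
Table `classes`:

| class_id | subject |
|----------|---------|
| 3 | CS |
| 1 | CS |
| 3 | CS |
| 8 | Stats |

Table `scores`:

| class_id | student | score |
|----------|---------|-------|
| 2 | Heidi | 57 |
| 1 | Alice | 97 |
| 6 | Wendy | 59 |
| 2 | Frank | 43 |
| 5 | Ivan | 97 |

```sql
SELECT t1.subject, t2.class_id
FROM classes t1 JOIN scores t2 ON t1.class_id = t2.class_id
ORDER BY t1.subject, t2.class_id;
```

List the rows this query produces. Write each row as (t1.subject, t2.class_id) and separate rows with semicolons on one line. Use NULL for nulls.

INNER JOIN keeps only pairs where the ON condition holds.
Matching on t1.class_id = t2.class_id.
Matched pairs: 1.

(CS, 1)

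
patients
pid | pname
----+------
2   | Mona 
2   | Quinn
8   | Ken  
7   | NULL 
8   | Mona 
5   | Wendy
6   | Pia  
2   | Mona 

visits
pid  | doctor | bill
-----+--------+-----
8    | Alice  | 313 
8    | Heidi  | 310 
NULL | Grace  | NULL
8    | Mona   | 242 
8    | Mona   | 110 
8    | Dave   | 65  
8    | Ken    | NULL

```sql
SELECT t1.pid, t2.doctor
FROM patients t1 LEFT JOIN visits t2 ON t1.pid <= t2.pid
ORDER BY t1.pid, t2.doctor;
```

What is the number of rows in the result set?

LEFT JOIN keeps every row from `patients`; unmatched rows get NULL for `visits`'s columns.
Matching on t1.pid <= t2.pid. A NULL in a compared column never satisfies the condition.
- t1 (pid=2) pairs with 6 row(s) of t2.
- t1 (pid=2) pairs with 6 row(s) of t2.
- t1 (pid=8) pairs with 6 row(s) of t2.
- t1 (pid=7) pairs with 6 row(s) of t2.
- t1 (pid=8) pairs with 6 row(s) of t2.
- t1 (pid=5) pairs with 6 row(s) of t2.
- t1 (pid=6) pairs with 6 row(s) of t2.
- t1 (pid=2) pairs with 6 row(s) of t2.
Total: 48 rows.

48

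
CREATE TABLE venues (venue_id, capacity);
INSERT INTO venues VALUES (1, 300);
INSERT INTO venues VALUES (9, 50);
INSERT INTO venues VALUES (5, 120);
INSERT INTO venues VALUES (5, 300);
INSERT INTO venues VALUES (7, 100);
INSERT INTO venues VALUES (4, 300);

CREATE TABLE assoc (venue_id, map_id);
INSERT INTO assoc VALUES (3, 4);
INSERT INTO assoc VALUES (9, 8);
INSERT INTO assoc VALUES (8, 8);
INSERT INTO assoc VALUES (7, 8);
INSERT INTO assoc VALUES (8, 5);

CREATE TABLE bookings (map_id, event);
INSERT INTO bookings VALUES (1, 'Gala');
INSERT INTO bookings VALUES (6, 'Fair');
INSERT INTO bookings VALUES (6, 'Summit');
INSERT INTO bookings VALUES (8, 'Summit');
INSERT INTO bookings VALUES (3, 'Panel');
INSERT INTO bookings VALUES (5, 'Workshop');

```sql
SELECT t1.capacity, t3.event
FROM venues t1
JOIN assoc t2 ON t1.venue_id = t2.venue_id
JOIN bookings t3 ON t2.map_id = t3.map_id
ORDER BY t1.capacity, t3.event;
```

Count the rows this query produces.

2

Step 1 — t1 INNER JOIN t2 on venue_id → 2 row(s).
Then INNER JOIN `bookings t3` on map_id: keep only rows whose t2.map_id appears in t3.
Result: 2 row(s).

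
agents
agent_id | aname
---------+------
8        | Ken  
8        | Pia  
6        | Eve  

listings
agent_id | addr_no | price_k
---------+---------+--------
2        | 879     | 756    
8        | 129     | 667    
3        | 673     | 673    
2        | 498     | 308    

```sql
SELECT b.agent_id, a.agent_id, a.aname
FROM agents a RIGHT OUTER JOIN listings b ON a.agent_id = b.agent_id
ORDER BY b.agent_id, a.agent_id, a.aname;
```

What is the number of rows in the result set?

5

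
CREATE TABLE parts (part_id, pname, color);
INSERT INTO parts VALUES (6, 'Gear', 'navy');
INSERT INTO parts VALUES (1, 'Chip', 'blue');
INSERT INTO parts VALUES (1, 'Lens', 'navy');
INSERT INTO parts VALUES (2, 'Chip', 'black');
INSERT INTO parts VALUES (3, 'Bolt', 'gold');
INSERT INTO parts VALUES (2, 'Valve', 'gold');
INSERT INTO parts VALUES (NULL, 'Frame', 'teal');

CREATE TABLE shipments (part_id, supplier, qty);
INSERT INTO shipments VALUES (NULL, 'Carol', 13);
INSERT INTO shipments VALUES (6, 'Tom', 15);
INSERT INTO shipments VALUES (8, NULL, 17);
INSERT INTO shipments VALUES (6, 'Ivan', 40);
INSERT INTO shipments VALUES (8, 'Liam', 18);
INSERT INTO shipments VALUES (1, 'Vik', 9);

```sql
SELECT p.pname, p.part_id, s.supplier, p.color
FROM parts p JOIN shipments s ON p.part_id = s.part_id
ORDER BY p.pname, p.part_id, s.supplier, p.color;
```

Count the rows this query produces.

4

INNER JOIN keeps only pairs where the ON condition holds.
Matching on p.part_id = s.part_id. A NULL in a compared column never satisfies the condition.
- p row (part_id=6): matches 2 s row(s) → 2 output row(s).
- p row (part_id=1): matches 1 s row(s) → 1 output row(s).
- p row (part_id=1): matches 1 s row(s) → 1 output row(s).
- p row (part_id=2): no match → dropped.
- p row (part_id=3): no match → dropped.
- p row (part_id=2): no match → dropped.
- p row (part_id=NULL): no match → dropped.
Total: 4 rows.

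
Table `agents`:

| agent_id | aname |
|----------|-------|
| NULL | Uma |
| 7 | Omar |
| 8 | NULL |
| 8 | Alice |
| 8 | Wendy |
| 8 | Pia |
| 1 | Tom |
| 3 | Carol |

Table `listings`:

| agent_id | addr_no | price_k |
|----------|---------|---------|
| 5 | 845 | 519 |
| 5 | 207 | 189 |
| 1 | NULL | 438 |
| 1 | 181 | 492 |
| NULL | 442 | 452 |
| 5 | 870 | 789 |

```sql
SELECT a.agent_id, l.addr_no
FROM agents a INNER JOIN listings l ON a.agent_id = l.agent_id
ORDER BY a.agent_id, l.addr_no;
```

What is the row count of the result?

2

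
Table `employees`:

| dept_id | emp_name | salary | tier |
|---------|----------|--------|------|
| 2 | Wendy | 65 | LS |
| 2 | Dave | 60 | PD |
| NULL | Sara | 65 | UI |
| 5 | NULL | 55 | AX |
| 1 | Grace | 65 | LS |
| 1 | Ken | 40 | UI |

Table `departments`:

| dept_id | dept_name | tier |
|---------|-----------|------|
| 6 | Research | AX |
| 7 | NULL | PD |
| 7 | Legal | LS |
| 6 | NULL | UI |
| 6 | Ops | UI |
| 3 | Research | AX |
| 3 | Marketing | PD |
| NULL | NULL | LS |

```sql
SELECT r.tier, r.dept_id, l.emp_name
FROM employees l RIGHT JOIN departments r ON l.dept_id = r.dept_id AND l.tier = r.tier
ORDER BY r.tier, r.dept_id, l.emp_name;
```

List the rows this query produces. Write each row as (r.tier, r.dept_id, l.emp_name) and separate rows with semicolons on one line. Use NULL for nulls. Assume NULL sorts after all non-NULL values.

(AX, 3, NULL); (AX, 6, NULL); (LS, 7, NULL); (LS, NULL, NULL); (PD, 3, NULL); (PD, 7, NULL); (UI, 6, NULL); (UI, 6, NULL)

RIGHT JOIN keeps every row from `departments`; unmatched rows get NULL for `employees`'s columns.
Matching on l.dept_id = r.dept_id AND l.tier = r.tier. A NULL in a compared column never satisfies the condition.
- dept_id=2, tier=LS: no matching r row.
- dept_id=2, tier=PD: no matching r row.
- dept_id=NULL, tier=UI: no matching r row.
- dept_id=5, tier=AX: no matching r row.
- dept_id=1, tier=LS: no matching r row.
- dept_id=1, tier=UI: no matching r row.
- 8 row(s) from r found no l partner → padded with NULL.
After projecting and ordering:
r.tier | r.dept_id | l.emp_name
AX | 3 | NULL
AX | 6 | NULL
LS | 7 | NULL
LS | NULL | NULL
PD | 3 | NULL
PD | 7 | NULL
UI | 6 | NULL
UI | 6 | NULL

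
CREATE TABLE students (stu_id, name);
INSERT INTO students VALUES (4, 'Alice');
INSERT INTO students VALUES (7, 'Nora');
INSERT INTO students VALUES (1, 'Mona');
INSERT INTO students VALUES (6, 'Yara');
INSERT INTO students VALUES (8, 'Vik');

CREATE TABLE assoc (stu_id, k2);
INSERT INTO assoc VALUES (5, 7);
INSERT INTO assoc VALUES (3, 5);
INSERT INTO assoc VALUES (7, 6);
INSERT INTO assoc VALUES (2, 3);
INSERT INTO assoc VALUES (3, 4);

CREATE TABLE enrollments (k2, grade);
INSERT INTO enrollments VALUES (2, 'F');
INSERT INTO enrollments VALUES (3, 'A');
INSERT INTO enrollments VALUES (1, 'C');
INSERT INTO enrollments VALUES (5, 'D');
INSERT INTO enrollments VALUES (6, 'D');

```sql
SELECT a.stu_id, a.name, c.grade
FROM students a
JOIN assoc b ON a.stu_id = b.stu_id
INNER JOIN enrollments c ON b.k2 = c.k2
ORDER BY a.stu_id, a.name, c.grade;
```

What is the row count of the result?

Joins associate left-to-right: students INNER JOIN assoc on stu_id gives 1 intermediate row(s).
Then INNER JOIN `enrollments c` on k2: keep only rows whose b.k2 appears in c.
Result: 1 row(s).

1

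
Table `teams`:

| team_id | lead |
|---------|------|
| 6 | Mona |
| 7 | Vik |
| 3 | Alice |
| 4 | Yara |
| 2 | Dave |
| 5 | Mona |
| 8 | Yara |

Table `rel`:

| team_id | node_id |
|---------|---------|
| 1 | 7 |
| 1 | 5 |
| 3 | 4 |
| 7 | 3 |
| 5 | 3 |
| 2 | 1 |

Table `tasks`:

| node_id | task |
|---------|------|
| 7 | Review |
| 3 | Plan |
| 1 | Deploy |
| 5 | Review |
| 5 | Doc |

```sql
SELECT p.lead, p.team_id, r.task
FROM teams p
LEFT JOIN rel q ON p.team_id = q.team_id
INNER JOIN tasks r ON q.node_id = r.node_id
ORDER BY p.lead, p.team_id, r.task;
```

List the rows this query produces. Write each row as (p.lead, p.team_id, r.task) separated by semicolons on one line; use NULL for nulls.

(Dave, 2, Deploy); (Mona, 5, Plan); (Vik, 7, Plan)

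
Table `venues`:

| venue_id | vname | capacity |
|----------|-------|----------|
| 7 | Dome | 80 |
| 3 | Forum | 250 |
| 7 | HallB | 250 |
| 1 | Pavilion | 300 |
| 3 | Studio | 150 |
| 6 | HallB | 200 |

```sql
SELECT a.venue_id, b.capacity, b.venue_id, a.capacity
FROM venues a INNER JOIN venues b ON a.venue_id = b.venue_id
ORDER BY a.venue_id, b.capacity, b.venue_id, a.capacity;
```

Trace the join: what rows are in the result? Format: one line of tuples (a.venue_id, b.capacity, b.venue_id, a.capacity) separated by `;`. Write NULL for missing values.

INNER JOIN keeps only pairs where the ON condition holds.
Matching on a.venue_id = b.venue_id.
- venue_id=7: 2 matching b row(s), so 2 row(s) emitted.
- venue_id=3: 2 matching b row(s), so 2 row(s) emitted.
- venue_id=7: 2 matching b row(s), so 2 row(s) emitted.
- venue_id=1: 1 matching b row(s), so 1 row(s) emitted.
- venue_id=3: 2 matching b row(s), so 2 row(s) emitted.
- venue_id=6: 1 matching b row(s), so 1 row(s) emitted.
After projecting and ordering:
a.venue_id | b.capacity | b.venue_id | a.capacity
1 | 300 | 1 | 300
3 | 150 | 3 | 150
3 | 150 | 3 | 250
3 | 250 | 3 | 150
3 | 250 | 3 | 250
6 | 200 | 6 | 200
7 | 80 | 7 | 80
7 | 80 | 7 | 250
7 | 250 | 7 | 80
7 | 250 | 7 | 250

(1, 300, 1, 300); (3, 150, 3, 150); (3, 150, 3, 250); (3, 250, 3, 150); (3, 250, 3, 250); (6, 200, 6, 200); (7, 80, 7, 80); (7, 80, 7, 250); (7, 250, 7, 80); (7, 250, 7, 250)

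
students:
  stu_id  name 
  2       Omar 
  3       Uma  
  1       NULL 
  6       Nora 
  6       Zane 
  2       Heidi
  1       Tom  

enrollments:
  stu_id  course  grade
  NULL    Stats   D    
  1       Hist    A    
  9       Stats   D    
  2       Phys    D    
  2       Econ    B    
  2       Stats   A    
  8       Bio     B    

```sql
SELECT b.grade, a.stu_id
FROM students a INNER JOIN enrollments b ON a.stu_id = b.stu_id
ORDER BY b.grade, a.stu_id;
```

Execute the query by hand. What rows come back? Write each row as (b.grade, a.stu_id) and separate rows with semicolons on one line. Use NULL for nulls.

(A, 1); (A, 1); (A, 2); (A, 2); (B, 2); (B, 2); (D, 2); (D, 2)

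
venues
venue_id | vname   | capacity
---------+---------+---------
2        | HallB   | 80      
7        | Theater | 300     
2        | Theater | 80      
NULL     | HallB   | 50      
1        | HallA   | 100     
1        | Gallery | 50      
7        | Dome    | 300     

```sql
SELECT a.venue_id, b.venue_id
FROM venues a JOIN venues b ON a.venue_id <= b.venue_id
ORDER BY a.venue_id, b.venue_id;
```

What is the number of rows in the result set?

INNER JOIN keeps only pairs where the ON condition holds.
Matching on a.venue_id <= b.venue_id. A NULL in a compared column never satisfies the condition.
- a row (venue_id=2): matches 4 b row(s) → 4 output row(s).
- a row (venue_id=7): matches 2 b row(s) → 2 output row(s).
- a row (venue_id=2): matches 4 b row(s) → 4 output row(s).
- a row (venue_id=NULL): no match → dropped.
- a row (venue_id=1): matches 6 b row(s) → 6 output row(s).
- a row (venue_id=1): matches 6 b row(s) → 6 output row(s).
- a row (venue_id=7): matches 2 b row(s) → 2 output row(s).
Total: 24 rows.

24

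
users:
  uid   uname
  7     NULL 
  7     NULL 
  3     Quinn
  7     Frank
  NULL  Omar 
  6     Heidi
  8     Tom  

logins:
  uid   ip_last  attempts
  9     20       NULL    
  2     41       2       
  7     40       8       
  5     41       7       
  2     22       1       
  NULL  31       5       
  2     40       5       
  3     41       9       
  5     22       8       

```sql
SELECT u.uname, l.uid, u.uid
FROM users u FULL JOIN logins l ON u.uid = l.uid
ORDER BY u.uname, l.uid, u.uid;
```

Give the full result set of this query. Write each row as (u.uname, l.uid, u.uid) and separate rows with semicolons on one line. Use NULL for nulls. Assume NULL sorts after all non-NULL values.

(Frank, 7, 7); (Heidi, NULL, 6); (Omar, NULL, NULL); (Quinn, 3, 3); (Tom, NULL, 8); (NULL, 2, NULL); (NULL, 2, NULL); (NULL, 2, NULL); (NULL, 5, NULL); (NULL, 5, NULL); (NULL, 7, 7); (NULL, 7, 7); (NULL, 9, NULL); (NULL, NULL, NULL)

FULL OUTER JOIN keeps every row from both sides; unmatched rows get NULL for the other side's columns.
Matching on u.uid = l.uid. A NULL in a compared column never satisfies the condition.
- uid=7: 1 matching l row(s), so 1 row(s) emitted.
- uid=7: 1 matching l row(s), so 1 row(s) emitted.
- uid=3: 1 matching l row(s), so 1 row(s) emitted.
- uid=7: 1 matching l row(s), so 1 row(s) emitted.
- uid=NULL: no l row matches, row kept with l columns NULL.
- uid=6: no l row matches, row kept with l columns NULL.
- uid=8: no l row matches, row kept with l columns NULL.
- 7 l row(s) had no u match → kept, u columns NULL.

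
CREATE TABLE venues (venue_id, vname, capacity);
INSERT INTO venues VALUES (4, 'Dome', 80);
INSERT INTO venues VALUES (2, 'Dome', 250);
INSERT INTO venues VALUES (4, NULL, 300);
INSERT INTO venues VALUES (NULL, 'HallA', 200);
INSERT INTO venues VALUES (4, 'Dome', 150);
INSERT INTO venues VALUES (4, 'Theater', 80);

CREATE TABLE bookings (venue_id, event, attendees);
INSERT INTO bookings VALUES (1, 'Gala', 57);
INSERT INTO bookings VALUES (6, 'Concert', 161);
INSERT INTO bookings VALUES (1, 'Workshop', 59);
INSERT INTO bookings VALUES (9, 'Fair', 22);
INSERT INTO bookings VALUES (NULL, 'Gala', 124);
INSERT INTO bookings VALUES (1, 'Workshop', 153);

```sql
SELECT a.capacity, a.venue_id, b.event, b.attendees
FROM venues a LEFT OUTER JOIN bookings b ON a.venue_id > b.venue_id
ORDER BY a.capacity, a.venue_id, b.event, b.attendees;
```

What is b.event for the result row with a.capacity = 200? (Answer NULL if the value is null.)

NULL

LEFT JOIN keeps every row from `venues`; unmatched rows get NULL for `bookings`'s columns.
Matching on a.venue_id > b.venue_id. A NULL in a compared column never satisfies the condition.
- venue_id=4: 3 matching b row(s), so 3 row(s) emitted.
- venue_id=2: 3 matching b row(s), so 3 row(s) emitted.
- venue_id=4: 3 matching b row(s), so 3 row(s) emitted.
- venue_id=NULL: no b row matches, row kept with b columns NULL.
- venue_id=4: 3 matching b row(s), so 3 row(s) emitted.
- venue_id=4: 3 matching b row(s), so 3 row(s) emitted.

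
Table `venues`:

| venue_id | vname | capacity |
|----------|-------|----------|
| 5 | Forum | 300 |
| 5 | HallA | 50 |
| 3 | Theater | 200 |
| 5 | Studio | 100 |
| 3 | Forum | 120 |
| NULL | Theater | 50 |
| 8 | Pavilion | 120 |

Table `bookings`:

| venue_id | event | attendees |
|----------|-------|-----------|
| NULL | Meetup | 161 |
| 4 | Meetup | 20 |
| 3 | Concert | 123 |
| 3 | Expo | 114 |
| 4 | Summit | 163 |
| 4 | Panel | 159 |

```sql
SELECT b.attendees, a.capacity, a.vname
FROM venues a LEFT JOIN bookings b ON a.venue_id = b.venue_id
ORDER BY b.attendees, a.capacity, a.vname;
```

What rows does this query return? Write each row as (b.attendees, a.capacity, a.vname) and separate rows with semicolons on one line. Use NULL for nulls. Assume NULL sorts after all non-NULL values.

LEFT JOIN keeps every row from `venues`; unmatched rows get NULL for `bookings`'s columns.
Matching on a.venue_id = b.venue_id. A NULL in a compared column never satisfies the condition.
- a (venue_id=5) has no partner → padded with NULL.
- a (venue_id=5) has no partner → padded with NULL.
- a (venue_id=3) pairs with 2 row(s) of b.
- a (venue_id=5) has no partner → padded with NULL.
- a (venue_id=3) pairs with 2 row(s) of b.
- a (venue_id=NULL) has no partner → padded with NULL.
- a (venue_id=8) has no partner → padded with NULL.
After projecting and ordering:
b.attendees | a.capacity | a.vname
114 | 120 | Forum
114 | 200 | Theater
123 | 120 | Forum
123 | 200 | Theater
NULL | 50 | HallA
NULL | 50 | Theater
NULL | 100 | Studio
NULL | 120 | Pavilion
NULL | 300 | Forum

(114, 120, Forum); (114, 200, Theater); (123, 120, Forum); (123, 200, Theater); (NULL, 50, HallA); (NULL, 50, Theater); (NULL, 100, Studio); (NULL, 120, Pavilion); (NULL, 300, Forum)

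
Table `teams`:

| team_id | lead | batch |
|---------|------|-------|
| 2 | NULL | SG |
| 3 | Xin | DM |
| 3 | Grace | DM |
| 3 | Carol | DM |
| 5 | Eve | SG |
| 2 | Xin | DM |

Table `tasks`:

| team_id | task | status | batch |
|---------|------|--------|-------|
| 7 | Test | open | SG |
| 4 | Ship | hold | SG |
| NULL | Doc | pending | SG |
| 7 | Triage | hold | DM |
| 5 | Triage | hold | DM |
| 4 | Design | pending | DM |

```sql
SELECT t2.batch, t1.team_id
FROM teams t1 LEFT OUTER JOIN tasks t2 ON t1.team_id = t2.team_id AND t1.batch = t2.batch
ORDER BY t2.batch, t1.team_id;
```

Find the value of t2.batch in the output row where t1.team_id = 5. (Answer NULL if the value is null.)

LEFT JOIN keeps every row from `teams`; unmatched rows get NULL for `tasks`'s columns.
Matching on t1.team_id = t2.team_id AND t1.batch = t2.batch. A NULL in a compared column never satisfies the condition.
Matched pairs: 0; unmatched t1 rows kept: 6.

NULL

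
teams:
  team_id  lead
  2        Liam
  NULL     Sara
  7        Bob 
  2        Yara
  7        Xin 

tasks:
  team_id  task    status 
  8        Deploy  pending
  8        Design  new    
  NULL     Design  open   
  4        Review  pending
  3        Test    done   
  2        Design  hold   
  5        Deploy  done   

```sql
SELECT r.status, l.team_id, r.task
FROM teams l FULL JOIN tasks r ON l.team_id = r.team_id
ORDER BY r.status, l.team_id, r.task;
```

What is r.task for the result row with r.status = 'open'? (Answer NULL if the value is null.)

Design

FULL OUTER JOIN keeps every row from both sides; unmatched rows get NULL for the other side's columns.
Matching on l.team_id = r.team_id. A NULL in a compared column never satisfies the condition.
- l[0] team_id=2 → 1 match(es) in r → 1 row(s).
- l[1] team_id=NULL → no match; kept with NULLs on the r side.
- l[2] team_id=7 → no match; kept with NULLs on the r side.
- l[3] team_id=2 → 1 match(es) in r → 1 row(s).
- l[4] team_id=7 → no match; kept with NULLs on the r side.
- plus 6 unmatched r row(s), each kept with NULL l columns.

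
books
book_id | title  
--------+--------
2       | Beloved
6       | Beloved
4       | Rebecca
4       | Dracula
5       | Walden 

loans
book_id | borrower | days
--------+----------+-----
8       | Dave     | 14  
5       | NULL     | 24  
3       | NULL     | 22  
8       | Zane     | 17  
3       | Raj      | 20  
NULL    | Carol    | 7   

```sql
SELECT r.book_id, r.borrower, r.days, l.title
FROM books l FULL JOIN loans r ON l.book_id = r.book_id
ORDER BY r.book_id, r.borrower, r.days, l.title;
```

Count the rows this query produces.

10

FULL OUTER JOIN keeps every row from both sides; unmatched rows get NULL for the other side's columns.
Matching on l.book_id = r.book_id. A NULL in a compared column never satisfies the condition.
- l (book_id=2) has no partner → padded with NULL.
- l (book_id=6) has no partner → padded with NULL.
- l (book_id=4) has no partner → padded with NULL.
- l (book_id=4) has no partner → padded with NULL.
- l (book_id=5) pairs with 1 row(s) of r.
- 5 r row(s) had no l match → kept, l columns NULL.
Total: 1 matched + 9 padded = 10 rows.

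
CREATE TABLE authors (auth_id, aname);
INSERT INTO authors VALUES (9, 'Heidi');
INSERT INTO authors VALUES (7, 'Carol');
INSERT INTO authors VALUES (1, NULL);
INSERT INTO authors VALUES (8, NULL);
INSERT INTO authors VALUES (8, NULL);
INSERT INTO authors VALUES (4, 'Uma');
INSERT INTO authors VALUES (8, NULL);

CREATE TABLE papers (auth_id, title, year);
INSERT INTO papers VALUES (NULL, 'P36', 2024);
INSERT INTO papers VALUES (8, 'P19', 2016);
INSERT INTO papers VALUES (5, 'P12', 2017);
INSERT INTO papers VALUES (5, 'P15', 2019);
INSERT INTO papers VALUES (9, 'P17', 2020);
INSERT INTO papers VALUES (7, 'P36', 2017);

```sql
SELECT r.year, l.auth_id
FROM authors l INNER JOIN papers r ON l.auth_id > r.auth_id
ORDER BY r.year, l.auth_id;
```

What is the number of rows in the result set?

15

INNER JOIN keeps only pairs where the ON condition holds.
Matching on l.auth_id > r.auth_id. A NULL in a compared column never satisfies the condition.
Matched pairs: 15.
Total: 15 rows.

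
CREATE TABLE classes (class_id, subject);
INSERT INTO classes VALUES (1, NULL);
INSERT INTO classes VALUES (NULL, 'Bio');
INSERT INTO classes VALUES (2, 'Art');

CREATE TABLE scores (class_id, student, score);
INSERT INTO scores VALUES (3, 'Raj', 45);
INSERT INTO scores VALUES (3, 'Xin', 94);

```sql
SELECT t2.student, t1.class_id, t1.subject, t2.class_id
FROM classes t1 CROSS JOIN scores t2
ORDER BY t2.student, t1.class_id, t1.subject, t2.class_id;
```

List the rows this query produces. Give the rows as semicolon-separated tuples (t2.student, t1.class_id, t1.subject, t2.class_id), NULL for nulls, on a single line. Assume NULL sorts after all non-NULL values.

(Raj, 1, NULL, 3); (Raj, 2, Art, 3); (Raj, NULL, Bio, 3); (Xin, 1, NULL, 3); (Xin, 2, Art, 3); (Xin, NULL, Bio, 3)

CROSS JOIN pairs every row of `classes` with every row of `scores`: 3 × 2 = 6 rows.
After projecting and ordering:
t2.student | t1.class_id | t1.subject | t2.class_id
Raj | 1 | NULL | 3
Raj | 2 | Art | 3
Raj | NULL | Bio | 3
Xin | 1 | NULL | 3
Xin | 2 | Art | 3
Xin | NULL | Bio | 3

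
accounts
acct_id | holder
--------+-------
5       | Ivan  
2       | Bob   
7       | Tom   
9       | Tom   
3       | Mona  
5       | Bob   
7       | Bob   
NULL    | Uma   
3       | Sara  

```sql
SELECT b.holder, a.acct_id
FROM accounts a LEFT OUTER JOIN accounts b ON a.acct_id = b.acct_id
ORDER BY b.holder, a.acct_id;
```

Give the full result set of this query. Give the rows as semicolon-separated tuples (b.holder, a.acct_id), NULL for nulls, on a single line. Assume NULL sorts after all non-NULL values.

LEFT JOIN keeps every row from `accounts a`; unmatched rows get NULL for `accounts b`'s columns.
Matching on a.acct_id = b.acct_id. A NULL in a compared column never satisfies the condition.
- a (acct_id=5) pairs with 2 row(s) of b.
- a (acct_id=2) pairs with 1 row(s) of b.
- a (acct_id=7) pairs with 2 row(s) of b.
- a (acct_id=9) pairs with 1 row(s) of b.
- a (acct_id=3) pairs with 2 row(s) of b.
- a (acct_id=5) pairs with 2 row(s) of b.
- a (acct_id=7) pairs with 2 row(s) of b.
- a (acct_id=NULL) has no partner → padded with NULL.
- a (acct_id=3) pairs with 2 row(s) of b.

(Bob, 2); (Bob, 5); (Bob, 5); (Bob, 7); (Bob, 7); (Ivan, 5); (Ivan, 5); (Mona, 3); (Mona, 3); (Sara, 3); (Sara, 3); (Tom, 7); (Tom, 7); (Tom, 9); (NULL, NULL)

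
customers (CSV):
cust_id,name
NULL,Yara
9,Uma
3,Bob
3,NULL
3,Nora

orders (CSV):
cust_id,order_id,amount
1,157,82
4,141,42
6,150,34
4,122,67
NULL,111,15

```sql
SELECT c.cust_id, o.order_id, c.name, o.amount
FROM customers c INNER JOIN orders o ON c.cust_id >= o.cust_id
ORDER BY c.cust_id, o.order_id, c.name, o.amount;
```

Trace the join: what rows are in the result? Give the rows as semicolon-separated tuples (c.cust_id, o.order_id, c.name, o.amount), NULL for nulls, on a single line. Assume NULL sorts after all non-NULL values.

(3, 157, Bob, 82); (3, 157, Nora, 82); (3, 157, NULL, 82); (9, 122, Uma, 67); (9, 141, Uma, 42); (9, 150, Uma, 34); (9, 157, Uma, 82)

INNER JOIN keeps only pairs where the ON condition holds.
Matching on c.cust_id >= o.cust_id. A NULL in a compared column never satisfies the condition.
Matched pairs: 7.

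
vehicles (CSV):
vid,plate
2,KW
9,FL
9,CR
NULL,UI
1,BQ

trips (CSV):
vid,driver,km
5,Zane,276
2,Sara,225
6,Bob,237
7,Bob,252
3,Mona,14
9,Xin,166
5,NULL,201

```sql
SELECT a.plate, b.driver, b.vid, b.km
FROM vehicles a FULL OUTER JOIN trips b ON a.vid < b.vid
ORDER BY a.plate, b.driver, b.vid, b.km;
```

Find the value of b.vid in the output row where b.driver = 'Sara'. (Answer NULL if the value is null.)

2

FULL OUTER JOIN keeps every row from both sides; unmatched rows get NULL for the other side's columns.
Matching on a.vid < b.vid. A NULL in a compared column never satisfies the condition.
- vid=2: 6 matching b row(s), so 6 row(s) emitted.
- vid=9: no b row matches, row kept with b columns NULL.
- vid=9: no b row matches, row kept with b columns NULL.
- vid=NULL: no b row matches, row kept with b columns NULL.
- vid=1: 7 matching b row(s), so 7 row(s) emitted.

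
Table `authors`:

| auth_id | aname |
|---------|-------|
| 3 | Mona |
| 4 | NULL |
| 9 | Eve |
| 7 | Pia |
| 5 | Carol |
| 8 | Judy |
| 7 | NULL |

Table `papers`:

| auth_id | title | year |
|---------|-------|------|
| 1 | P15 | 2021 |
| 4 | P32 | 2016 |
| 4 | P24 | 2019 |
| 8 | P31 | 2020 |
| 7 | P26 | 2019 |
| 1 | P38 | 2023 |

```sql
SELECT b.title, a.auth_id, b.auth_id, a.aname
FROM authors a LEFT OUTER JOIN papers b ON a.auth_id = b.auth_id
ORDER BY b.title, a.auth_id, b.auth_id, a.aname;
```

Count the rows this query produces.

LEFT JOIN keeps every row from `authors`; unmatched rows get NULL for `papers`'s columns.
Matching on a.auth_id = b.auth_id.
- a row (auth_id=3): no match → kept, b columns NULL.
- a row (auth_id=4): matches 2 b row(s) → 2 output row(s).
- a row (auth_id=9): no match → kept, b columns NULL.
- a row (auth_id=7): matches 1 b row(s) → 1 output row(s).
- a row (auth_id=5): no match → kept, b columns NULL.
- a row (auth_id=8): matches 1 b row(s) → 1 output row(s).
- a row (auth_id=7): matches 1 b row(s) → 1 output row(s).
Total: 5 matched + 3 padded = 8 rows.

8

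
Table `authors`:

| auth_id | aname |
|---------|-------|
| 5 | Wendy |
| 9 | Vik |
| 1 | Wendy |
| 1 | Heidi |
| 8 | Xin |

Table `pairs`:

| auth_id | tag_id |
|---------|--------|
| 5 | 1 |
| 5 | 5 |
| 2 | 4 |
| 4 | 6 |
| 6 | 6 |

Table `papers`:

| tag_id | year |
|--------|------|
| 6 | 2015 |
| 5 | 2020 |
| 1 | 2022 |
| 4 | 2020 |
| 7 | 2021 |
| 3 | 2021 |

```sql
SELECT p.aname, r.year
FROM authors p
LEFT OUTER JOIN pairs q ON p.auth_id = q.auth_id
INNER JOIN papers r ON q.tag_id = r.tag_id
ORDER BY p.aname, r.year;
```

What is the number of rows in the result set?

Joins associate left-to-right: authors LEFT JOIN pairs on auth_id gives 6 intermediate row(s).
Then INNER JOIN `papers r` on tag_id: keep only rows whose q.tag_id appears in r.
Result: 2 row(s).

2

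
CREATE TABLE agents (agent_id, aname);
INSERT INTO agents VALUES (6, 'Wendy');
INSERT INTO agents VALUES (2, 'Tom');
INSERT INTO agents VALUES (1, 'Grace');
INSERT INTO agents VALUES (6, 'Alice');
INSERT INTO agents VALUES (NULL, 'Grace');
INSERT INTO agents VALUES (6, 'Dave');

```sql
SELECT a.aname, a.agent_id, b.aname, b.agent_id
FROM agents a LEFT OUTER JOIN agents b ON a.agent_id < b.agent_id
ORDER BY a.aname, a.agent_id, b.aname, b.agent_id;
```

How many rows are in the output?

11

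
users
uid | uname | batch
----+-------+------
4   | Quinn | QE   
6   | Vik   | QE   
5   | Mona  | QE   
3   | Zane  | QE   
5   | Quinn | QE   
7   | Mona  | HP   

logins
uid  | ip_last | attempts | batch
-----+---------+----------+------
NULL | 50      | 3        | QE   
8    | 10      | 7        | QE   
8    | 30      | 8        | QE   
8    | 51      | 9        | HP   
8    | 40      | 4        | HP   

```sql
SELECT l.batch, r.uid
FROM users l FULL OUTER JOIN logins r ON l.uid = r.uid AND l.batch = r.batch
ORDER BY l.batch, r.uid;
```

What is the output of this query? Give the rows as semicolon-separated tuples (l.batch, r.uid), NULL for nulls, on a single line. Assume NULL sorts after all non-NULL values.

FULL OUTER JOIN keeps every row from both sides; unmatched rows get NULL for the other side's columns.
Matching on l.uid = r.uid AND l.batch = r.batch. A NULL in a compared column never satisfies the condition.
- uid=4, batch=QE: no r row matches, row kept with r columns NULL.
- uid=6, batch=QE: no r row matches, row kept with r columns NULL.
- uid=5, batch=QE: no r row matches, row kept with r columns NULL.
- uid=3, batch=QE: no r row matches, row kept with r columns NULL.
- uid=5, batch=QE: no r row matches, row kept with r columns NULL.
- uid=7, batch=HP: no r row matches, row kept with r columns NULL.
- 5 row(s) from r found no l partner → padded with NULL.

(HP, NULL); (QE, NULL); (QE, NULL); (QE, NULL); (QE, NULL); (QE, NULL); (NULL, 8); (NULL, 8); (NULL, 8); (NULL, 8); (NULL, NULL)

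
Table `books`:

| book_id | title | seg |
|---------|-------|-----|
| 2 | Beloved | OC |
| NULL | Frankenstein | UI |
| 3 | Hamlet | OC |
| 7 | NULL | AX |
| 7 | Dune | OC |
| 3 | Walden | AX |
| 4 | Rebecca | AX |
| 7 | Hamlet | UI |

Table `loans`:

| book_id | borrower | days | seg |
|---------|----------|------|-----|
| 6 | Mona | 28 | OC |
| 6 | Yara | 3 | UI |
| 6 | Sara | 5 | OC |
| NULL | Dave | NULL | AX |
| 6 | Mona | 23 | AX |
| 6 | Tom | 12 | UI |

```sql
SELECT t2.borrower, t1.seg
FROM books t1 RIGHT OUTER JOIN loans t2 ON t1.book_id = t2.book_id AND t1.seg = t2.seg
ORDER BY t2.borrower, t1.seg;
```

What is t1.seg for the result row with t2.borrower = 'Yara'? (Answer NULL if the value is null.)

NULL

RIGHT JOIN keeps every row from `loans`; unmatched rows get NULL for `books`'s columns.
Matching on t1.book_id = t2.book_id AND t1.seg = t2.seg. A NULL in a compared column never satisfies the condition.
Matched pairs: 0; unmatched t2 rows kept: 6.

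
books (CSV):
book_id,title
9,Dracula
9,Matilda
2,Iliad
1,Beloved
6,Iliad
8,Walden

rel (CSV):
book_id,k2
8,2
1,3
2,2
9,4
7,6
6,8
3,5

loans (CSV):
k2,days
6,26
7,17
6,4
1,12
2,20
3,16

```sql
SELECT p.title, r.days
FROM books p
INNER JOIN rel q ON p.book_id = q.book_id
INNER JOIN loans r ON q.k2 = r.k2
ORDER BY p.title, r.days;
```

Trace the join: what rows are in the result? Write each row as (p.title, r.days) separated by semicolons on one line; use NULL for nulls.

(Beloved, 16); (Iliad, 20); (Walden, 20)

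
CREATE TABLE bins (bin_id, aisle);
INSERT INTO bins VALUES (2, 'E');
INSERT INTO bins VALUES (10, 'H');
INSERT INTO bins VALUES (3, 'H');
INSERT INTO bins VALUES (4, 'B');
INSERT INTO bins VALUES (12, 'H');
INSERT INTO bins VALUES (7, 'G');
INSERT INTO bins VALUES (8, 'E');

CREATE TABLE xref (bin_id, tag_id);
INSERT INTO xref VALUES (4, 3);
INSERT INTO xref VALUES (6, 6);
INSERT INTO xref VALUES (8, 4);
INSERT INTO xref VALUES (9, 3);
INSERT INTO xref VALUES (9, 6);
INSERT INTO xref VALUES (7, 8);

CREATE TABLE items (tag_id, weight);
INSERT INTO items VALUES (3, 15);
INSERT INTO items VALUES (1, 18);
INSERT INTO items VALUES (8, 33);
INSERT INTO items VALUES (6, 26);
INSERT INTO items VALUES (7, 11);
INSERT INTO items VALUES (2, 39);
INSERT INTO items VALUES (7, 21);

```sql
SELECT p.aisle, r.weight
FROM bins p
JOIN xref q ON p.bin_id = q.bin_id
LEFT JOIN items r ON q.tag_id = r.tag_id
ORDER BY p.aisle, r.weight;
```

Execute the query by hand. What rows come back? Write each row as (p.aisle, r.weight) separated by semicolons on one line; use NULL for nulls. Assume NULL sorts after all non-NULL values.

Evaluate left to right. First `bins p INNER JOIN xref q` on bin_id: 3 row(s).
Then LEFT JOIN `items r` on tag_id: each of those 3 rows is kept; rows whose q.tag_id has no match in r get NULL for r's columns.

(B, 15); (E, NULL); (G, 33)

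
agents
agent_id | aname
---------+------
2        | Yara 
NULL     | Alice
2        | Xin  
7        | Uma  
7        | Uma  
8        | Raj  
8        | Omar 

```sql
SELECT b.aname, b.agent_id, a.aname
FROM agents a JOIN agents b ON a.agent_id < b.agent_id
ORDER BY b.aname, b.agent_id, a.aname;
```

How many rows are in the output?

12

INNER JOIN keeps only pairs where the ON condition holds.
Matching on a.agent_id < b.agent_id. A NULL in a compared column never satisfies the condition.
- agent_id=2: 4 matching b row(s), so 4 row(s) emitted.
- agent_id=NULL: no matching b row, dropped.
- agent_id=2: 4 matching b row(s), so 4 row(s) emitted.
- agent_id=7: 2 matching b row(s), so 2 row(s) emitted.
- agent_id=7: 2 matching b row(s), so 2 row(s) emitted.
- agent_id=8: no matching b row, dropped.
- agent_id=8: no matching b row, dropped.
Total: 12 rows.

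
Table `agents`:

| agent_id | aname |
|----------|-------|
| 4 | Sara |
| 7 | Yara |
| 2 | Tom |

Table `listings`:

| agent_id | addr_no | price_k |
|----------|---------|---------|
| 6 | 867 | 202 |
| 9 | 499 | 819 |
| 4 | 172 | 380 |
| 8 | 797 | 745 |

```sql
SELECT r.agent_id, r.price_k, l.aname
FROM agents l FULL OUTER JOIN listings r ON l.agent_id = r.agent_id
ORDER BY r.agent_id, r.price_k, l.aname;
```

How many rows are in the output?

6

FULL OUTER JOIN keeps every row from both sides; unmatched rows get NULL for the other side's columns.
Matching on l.agent_id = r.agent_id.
- agent_id=4: 1 matching r row(s), so 1 row(s) emitted.
- agent_id=7: no r row matches, row kept with r columns NULL.
- agent_id=2: no r row matches, row kept with r columns NULL.
- 3 r row(s) had no l match → kept, l columns NULL.
Total: 1 matched + 5 padded = 6 rows.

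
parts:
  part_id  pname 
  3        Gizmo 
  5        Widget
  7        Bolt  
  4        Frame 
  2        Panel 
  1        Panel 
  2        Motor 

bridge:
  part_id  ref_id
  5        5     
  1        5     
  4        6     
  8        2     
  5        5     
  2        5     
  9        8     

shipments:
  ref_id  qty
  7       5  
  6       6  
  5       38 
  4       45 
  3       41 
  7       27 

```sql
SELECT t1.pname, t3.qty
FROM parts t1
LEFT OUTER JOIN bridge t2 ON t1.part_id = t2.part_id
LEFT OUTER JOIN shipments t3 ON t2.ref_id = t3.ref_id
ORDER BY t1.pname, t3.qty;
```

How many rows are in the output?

Joins associate left-to-right: parts LEFT JOIN bridge on part_id gives 8 intermediate row(s).
Then LEFT JOIN `shipments t3` on ref_id: each of those 8 rows is kept; rows whose t2.ref_id has no match in t3 get NULL for t3's columns.
Result: 8 row(s).

8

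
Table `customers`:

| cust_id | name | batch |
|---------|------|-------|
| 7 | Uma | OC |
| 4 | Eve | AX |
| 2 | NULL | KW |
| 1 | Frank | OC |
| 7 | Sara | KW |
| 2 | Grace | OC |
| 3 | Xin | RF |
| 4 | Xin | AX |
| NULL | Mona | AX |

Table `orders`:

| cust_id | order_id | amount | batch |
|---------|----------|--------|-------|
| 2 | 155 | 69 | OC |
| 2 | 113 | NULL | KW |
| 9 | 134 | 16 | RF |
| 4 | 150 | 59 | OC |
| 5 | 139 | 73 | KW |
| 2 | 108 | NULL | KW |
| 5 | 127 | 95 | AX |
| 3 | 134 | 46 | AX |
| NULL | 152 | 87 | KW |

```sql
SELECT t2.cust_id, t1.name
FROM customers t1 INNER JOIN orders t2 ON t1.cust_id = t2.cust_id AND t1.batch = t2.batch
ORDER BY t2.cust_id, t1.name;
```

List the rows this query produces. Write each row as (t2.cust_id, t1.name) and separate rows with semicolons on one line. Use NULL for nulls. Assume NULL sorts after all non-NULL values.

(2, Grace); (2, NULL); (2, NULL)

INNER JOIN keeps only pairs where the ON condition holds.
Matching on t1.cust_id = t2.cust_id AND t1.batch = t2.batch. A NULL in a compared column never satisfies the condition.
Matched pairs: 3.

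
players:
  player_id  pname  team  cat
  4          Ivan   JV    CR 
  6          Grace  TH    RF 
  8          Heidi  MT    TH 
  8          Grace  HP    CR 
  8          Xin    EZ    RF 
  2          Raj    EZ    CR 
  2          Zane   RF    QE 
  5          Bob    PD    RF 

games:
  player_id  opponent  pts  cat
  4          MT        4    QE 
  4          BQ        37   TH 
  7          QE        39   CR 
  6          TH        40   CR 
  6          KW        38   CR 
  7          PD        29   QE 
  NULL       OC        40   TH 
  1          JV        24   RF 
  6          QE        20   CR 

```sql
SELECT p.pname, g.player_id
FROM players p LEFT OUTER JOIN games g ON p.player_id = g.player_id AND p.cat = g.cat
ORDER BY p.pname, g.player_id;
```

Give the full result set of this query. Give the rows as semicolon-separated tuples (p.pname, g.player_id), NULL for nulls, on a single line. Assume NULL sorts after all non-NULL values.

(Bob, NULL); (Grace, NULL); (Grace, NULL); (Heidi, NULL); (Ivan, NULL); (Raj, NULL); (Xin, NULL); (Zane, NULL)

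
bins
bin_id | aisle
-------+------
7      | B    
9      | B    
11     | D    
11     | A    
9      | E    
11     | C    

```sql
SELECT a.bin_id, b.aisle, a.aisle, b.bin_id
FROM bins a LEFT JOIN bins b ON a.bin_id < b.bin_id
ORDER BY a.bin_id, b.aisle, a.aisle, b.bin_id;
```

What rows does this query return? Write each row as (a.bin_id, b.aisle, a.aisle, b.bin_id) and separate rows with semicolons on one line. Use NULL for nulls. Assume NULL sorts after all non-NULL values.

LEFT JOIN keeps every row from `bins a`; unmatched rows get NULL for `bins b`'s columns.
Matching on a.bin_id < b.bin_id.
Matched pairs: 11; unmatched a rows kept: 3.

(7, A, B, 11); (7, B, B, 9); (7, C, B, 11); (7, D, B, 11); (7, E, B, 9); (9, A, B, 11); (9, A, E, 11); (9, C, B, 11); (9, C, E, 11); (9, D, B, 11); (9, D, E, 11); (11, NULL, A, NULL); (11, NULL, C, NULL); (11, NULL, D, NULL)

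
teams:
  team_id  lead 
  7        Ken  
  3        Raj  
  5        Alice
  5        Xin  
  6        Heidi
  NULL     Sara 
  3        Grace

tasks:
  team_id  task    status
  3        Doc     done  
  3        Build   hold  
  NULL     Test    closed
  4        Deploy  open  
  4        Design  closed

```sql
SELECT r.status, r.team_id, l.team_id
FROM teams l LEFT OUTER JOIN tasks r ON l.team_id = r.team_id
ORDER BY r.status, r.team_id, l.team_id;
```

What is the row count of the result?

LEFT JOIN keeps every row from `teams`; unmatched rows get NULL for `tasks`'s columns.
Matching on l.team_id = r.team_id. A NULL in a compared column never satisfies the condition.
Matched pairs: 4; unmatched l rows kept: 5.
Total: 4 matched + 5 padded = 9 rows.

9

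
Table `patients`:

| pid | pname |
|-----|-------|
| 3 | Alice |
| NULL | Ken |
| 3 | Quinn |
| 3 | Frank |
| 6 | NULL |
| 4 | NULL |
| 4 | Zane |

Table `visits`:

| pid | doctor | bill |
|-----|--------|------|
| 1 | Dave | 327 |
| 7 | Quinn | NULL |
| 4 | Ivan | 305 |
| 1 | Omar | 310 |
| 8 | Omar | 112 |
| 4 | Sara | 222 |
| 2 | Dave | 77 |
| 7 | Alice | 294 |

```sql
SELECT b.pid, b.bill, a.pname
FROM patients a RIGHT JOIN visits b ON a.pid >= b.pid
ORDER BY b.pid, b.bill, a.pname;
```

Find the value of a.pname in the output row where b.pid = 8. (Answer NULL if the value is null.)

RIGHT JOIN keeps every row from `visits`; unmatched rows get NULL for `patients`'s columns.
Matching on a.pid >= b.pid. A NULL in a compared column never satisfies the condition.
Matched pairs: 24; unmatched b rows kept: 3.

NULL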